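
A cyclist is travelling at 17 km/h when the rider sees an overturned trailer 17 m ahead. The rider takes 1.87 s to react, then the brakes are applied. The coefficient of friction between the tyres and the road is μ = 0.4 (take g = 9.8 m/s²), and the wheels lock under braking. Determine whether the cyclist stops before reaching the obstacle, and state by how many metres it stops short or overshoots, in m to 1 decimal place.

Yes — it stops 5.3 m short of the obstacle

17 km/h ÷ 3.6 = 4.7222 m/s.
a = μg = 0.4 × 9.8 = 3.920 m/s².
Reaction distance = 4.7222 × 1.87 = 8.831 m.
Braking distance = v²/(2a) = 22.299 / 7.840 = 2.844 m.
Total stopping distance = 8.831 + 2.844 = 11.675 m, vs 17 m available — it stops with 17 − 11.675 = 5.325 m to spare.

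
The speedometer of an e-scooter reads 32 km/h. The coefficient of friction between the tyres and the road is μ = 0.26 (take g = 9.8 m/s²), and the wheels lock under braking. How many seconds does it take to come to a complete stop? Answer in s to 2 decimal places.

Braking time ≈ 3.49 s

32 km/h ÷ 3.6 = 8.8889 m/s.
a = μg = 0.26 × 9.8 = 2.548 m/s².
Braking time = v/a = 8.8889 / 2.548 = 3.489 s.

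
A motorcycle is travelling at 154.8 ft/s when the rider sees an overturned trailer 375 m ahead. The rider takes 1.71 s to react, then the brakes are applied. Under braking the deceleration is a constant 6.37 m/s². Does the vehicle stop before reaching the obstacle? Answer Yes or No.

Yes

154.8 ft/s × 0.3048 = 47.1830 m/s.
Reaction distance = 47.1830 × 1.71 = 80.683 m.
Braking distance = v²/(2a) = 2226.235 / 12.740 = 174.744 m.
Total stopping distance = 80.683 + 174.744 = 255.427 m, vs 375 m available — it stops with 375 − 255.427 = 119.573 m to spare.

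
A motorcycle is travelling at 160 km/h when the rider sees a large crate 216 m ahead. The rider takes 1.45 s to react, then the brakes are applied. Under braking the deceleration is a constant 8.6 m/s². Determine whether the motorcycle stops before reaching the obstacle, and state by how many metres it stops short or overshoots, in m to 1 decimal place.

Yes — it stops 36.7 m short of the obstacle

160 km/h ÷ 3.6 = 44.4444 m/s.
Reaction distance = 44.4444 × 1.45 = 64.444 m.
Braking distance = v²/(2a) = 1975.305 / 17.200 = 114.843 m.
Total stopping distance = 64.444 + 114.843 = 179.287 m, vs 216 m available — it stops with 216 − 179.287 = 36.713 m to spare.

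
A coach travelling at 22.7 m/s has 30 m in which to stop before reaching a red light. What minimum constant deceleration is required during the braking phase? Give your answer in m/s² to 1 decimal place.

v² = 2a·d ⇒ a = v²/(2d) = 22.7000² / (2 × 30.000) = 515.290 / 60.000 = 8.5882 m/s².

Required deceleration ≈ 8.6 m/s²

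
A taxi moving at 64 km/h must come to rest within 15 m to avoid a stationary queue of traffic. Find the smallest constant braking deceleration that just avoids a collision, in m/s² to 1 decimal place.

Required deceleration ≈ 10.5 m/s²

64 km/h ÷ 3.6 = 17.7778 m/s.
v² = 2a·d ⇒ a = v²/(2d) = 17.7778² / (2 × 15.000) = 316.050 / 30.000 = 10.5350 m/s².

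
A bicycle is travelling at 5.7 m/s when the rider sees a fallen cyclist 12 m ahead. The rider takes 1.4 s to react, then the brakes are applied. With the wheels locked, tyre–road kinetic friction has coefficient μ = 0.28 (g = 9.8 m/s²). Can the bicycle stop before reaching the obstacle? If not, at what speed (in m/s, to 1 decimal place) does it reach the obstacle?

No — it strikes the obstacle at 3.2 m/s

a = μg = 0.28 × 9.8 = 2.744 m/s².
Reaction distance = 5.7000 × 1.4 = 7.980 m.
Braking distance needed to stop: v²/(2a) = 32.490 / 5.488 = 5.920 m, so total needed = 7.980 + 5.920 = 13.900 m > 12 m — it cannot stop.
Distance remaining when braking begins: 12 − 7.980 = 4.020 m.
v² = v₀² − 2a·d = 32.490 − 2 × 2.744 × 4.020 = 10.428 m²/s².
v = √10.428 = 3.229 m/s.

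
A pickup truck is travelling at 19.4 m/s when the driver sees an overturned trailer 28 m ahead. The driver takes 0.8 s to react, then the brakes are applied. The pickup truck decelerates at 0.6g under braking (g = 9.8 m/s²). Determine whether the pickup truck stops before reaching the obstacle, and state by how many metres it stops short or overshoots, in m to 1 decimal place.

a = 0.6 × 9.8 = 5.880 m/s².
Reaction distance = 19.4000 × 0.8 = 15.520 m.
Braking distance = v²/(2a) = 376.360 / 11.760 = 32.003 m.
Total stopping distance = 15.520 + 32.003 = 47.523 m, vs 28 m available — it cannot stop in time and overshoots by 47.523 − 28 = 19.523 m.

No — it overshoots by 19.5 m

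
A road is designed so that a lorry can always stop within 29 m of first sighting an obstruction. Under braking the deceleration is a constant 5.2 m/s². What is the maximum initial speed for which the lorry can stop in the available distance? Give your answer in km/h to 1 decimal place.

Maximum speed ≈ 62.5 km/h

v²/(2a) = d ⇒ v = √(2 × 5.200 × 29) = √301.60 = 17.3666 m/s.
17.3666 m/s × 3.6 = 62.520 km/h.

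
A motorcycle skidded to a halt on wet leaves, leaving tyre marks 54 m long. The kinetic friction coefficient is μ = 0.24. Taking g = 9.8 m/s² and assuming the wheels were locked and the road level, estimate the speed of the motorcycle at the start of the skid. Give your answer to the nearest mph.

Deceleration a = μg = 0.24 × 9.8 = 2.352 m/s².
v = √(2a·d) = √(2 × 2.352 × 54) = √254.016 = 15.9379 m/s.
= 15.9379 ÷ 0.44704 = 35.652 mph.

Initial speed ≈ 36 mph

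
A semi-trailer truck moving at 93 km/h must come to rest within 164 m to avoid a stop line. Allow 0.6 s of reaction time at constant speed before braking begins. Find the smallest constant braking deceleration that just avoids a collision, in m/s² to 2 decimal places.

93 km/h ÷ 3.6 = 25.8333 m/s.
Distance covered during reaction = 25.8333 × 0.6 = 15.500 m.
Distance available for braking: 164 − 15.500 = 148.500 m.
v² = 2a·d ⇒ a = v²/(2d) = 25.8333² / (2 × 148.500) = 667.359 / 297.000 = 2.2470 m/s².

Required deceleration ≈ 2.25 m/s²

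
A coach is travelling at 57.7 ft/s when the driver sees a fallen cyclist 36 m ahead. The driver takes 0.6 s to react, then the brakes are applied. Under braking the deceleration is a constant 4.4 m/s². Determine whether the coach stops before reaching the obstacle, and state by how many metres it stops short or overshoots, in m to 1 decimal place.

57.7 ft/s × 0.3048 = 17.5870 m/s.
Reaction distance = 17.5870 × 0.6 = 10.552 m.
Braking distance = v²/(2a) = 309.303 / 8.800 = 35.148 m.
Total stopping distance = 10.552 + 35.148 = 45.700 m, vs 36 m available — it cannot stop in time and overshoots by 45.700 − 36 = 9.700 m.

No — it overshoots by 9.7 m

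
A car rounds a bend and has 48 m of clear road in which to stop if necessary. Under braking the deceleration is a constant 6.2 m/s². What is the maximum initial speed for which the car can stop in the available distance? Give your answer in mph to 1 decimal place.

Maximum speed ≈ 54.6 mph

v²/(2a) = d ⇒ v = √(2 × 6.200 × 48) = √595.20 = 24.3967 m/s.
24.3967 m/s ÷ 0.44704 = 54.574 mph.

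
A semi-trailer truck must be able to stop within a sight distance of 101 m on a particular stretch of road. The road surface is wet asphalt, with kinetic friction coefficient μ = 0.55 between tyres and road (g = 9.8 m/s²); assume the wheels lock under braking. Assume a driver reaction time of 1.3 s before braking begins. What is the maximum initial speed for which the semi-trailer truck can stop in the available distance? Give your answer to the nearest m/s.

Maximum speed ≈ 27 m/s

a = μg = 0.55 × 9.8 = 5.390 m/s².
Stopping distance: v·t_r + v²/(2a) = 101 with t_r = 1.3 s and a = 5.390 m/s².
So v² + 14.014 v − 1088.78 = 0.
Positive root: v = −a·t_r + √((a·t_r)² + 2a·d) = −7.007 + √(49.098 + 1088.78) = 26.7254 m/s.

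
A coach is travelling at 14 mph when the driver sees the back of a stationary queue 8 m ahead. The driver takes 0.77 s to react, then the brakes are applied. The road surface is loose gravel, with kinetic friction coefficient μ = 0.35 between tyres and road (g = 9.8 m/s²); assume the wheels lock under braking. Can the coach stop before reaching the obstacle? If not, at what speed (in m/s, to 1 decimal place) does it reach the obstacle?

No — it strikes the obstacle at 4.2 m/s

14 mph × 0.44704 = 6.2586 m/s.
a = μg = 0.35 × 9.8 = 3.430 m/s².
Reaction distance = 6.2586 × 0.77 = 4.819 m.
Braking distance needed to stop: v²/(2a) = 39.170 / 6.860 = 5.710 m, so total needed = 4.819 + 5.710 = 10.529 m > 8 m — it cannot stop.
Distance remaining when braking begins: 8 − 4.819 = 3.181 m.
v² = v₀² − 2a·d = 39.170 − 2 × 3.430 × 3.181 = 17.348 m²/s².
v = √17.348 = 4.165 m/s.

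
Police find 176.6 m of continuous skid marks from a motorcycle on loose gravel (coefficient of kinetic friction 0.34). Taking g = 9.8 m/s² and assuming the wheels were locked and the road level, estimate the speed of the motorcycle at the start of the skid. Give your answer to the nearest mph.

Deceleration a = μg = 0.34 × 9.8 = 3.332 m/s².
v = √(2a·d) = √(2 × 3.332 × 176.6) = √1176.862 = 34.3054 m/s.
= 34.3054 ÷ 0.44704 = 76.739 mph.

Initial speed ≈ 77 mph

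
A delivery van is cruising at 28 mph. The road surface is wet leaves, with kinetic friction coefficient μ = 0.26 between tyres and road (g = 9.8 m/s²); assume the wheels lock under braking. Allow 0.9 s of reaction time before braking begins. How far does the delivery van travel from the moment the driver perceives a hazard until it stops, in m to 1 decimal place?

28 mph × 0.44704 = 12.5171 m/s.
a = μg = 0.26 × 9.8 = 2.548 m/s².
Reaction distance = v·t_r = 12.5171 × 0.9 = 11.265 m.
Braking distance = v²/(2a) = 12.5171² / (2 × 2.548) = 156.678 / 5.096 = 30.745 m.
Total = 11.265 + 30.745 = 42.010 m.

Total stopping distance ≈ 42.0 m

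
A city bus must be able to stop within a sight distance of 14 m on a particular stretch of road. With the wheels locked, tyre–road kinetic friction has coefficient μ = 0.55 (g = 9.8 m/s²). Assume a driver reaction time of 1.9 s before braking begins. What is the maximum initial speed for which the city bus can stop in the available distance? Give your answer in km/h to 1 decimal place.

a = μg = 0.55 × 9.8 = 5.390 m/s².
Stopping distance: v·t_r + v²/(2a) = 14 with t_r = 1.9 s and a = 5.390 m/s².
So v² + 20.482 v − 150.92 = 0.
Positive root: v = −a·t_r + √((a·t_r)² + 2a·d) = −10.241 + √(104.878 + 150.92) = 5.7527 m/s.
5.7527 m/s × 3.6 = 20.710 km/h.

Maximum speed ≈ 20.7 km/h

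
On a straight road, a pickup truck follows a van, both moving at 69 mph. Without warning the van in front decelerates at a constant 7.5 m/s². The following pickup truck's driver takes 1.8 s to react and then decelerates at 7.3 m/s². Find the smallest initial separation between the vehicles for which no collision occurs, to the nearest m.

69 mph × 0.44704 = 30.8458 m/s.
Leader travels v²/(2a_L) = 951.463 / 15.000 = 63.431 m before stopping.
Follower covers v·t_r = 30.8458 × 1.8 = 55.522 m while reacting, then v²/(2a_F) = 951.463 / 14.600 = 65.169 m while braking, for a total of 55.522 + 65.169 = 120.691 m.
Since a_F ≤ a_L and the follower starts braking later, the follower is never slower than the leader, so the closest approach is when both have stopped.
Minimum gap = 120.691 − 63.431 = 57.260 m.

Minimum gap ≈ 57 m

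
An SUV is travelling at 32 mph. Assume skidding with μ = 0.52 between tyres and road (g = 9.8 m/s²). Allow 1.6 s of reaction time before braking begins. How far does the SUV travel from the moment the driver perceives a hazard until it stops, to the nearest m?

Total stopping distance ≈ 43 m

32 mph × 0.44704 = 14.3053 m/s.
a = μg = 0.52 × 9.8 = 5.096 m/s².
Reaction distance = v·t_r = 14.3053 × 1.6 = 22.888 m.
Braking distance = v²/(2a) = 14.3053² / (2 × 5.096) = 204.642 / 10.192 = 20.079 m.
Total = 22.888 + 20.079 = 42.967 m.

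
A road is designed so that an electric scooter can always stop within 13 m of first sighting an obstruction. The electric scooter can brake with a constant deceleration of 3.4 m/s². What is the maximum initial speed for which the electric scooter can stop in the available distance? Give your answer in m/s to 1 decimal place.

Maximum speed ≈ 9.4 m/s

v²/(2a) = d ⇒ v = √(2 × 3.400 × 13) = √88.40 = 9.4021 m/s.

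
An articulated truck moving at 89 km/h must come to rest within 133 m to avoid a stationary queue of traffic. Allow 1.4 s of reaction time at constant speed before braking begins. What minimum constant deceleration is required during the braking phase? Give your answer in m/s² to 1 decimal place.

89 km/h ÷ 3.6 = 24.7222 m/s.
Distance covered during reaction = 24.7222 × 1.4 = 34.611 m.
Distance available for braking: 133 − 34.611 = 98.389 m.
v² = 2a·d ⇒ a = v²/(2d) = 24.7222² / (2 × 98.389) = 611.187 / 196.778 = 3.1060 m/s².

Required deceleration ≈ 3.1 m/s²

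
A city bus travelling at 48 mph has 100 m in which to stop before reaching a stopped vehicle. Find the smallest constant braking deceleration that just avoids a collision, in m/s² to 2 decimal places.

Required deceleration ≈ 2.30 m/s²

48 mph × 0.44704 = 21.4579 m/s.
v² = 2a·d ⇒ a = v²/(2d) = 21.4579² / (2 × 100.000) = 460.441 / 200.000 = 2.3022 m/s².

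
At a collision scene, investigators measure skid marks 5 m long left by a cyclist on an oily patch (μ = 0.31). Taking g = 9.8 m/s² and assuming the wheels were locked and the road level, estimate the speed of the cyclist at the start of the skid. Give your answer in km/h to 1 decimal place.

Deceleration a = μg = 0.31 × 9.8 = 3.038 m/s².
v = √(2a·d) = √(2 × 3.038 × 5) = √30.380 = 5.5118 m/s.
= 5.5118 × 3.6 = 19.842 km/h.

Initial speed ≈ 19.8 km/h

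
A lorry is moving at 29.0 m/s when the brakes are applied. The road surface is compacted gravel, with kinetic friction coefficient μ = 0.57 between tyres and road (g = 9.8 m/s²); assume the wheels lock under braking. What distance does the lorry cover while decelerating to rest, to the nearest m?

a = μg = 0.57 × 9.8 = 5.586 m/s².
Braking distance = v²/(2a) = 29.0000² / (2 × 5.586) = 841.000 / 11.172 = 75.277 m.

Braking distance ≈ 75 m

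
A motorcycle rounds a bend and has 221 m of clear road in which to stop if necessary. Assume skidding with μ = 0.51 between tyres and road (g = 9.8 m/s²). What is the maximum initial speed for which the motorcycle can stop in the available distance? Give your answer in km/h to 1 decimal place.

Maximum speed ≈ 169.2 km/h

a = μg = 0.51 × 9.8 = 4.998 m/s².
v²/(2a) = d ⇒ v = √(2 × 4.998 × 221) = √2209.12 = 47.0013 m/s.
47.0013 m/s × 3.6 = 169.205 km/h.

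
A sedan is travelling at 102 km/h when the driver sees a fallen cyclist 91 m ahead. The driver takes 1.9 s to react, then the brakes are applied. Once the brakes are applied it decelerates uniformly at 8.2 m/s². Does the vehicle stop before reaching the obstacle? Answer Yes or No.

102 km/h ÷ 3.6 = 28.3333 m/s.
Reaction distance = 28.3333 × 1.9 = 53.833 m.
Braking distance = v²/(2a) = 802.776 / 16.400 = 48.950 m.
Total stopping distance = 53.833 + 48.950 = 102.783 m, vs 91 m available — it cannot stop in time and overshoots by 102.783 − 91 = 11.783 m.

No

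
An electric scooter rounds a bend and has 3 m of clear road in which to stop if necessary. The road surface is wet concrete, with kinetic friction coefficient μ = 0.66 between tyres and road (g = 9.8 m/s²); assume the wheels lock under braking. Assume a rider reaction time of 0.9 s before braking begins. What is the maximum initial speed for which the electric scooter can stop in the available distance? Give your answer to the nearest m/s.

a = μg = 0.66 × 9.8 = 6.468 m/s².
Stopping distance: v·t_r + v²/(2a) = 3 with t_r = 0.9 s and a = 6.468 m/s².
So v² + 11.642 v − 38.81 = 0.
Positive root: v = −a·t_r + √((a·t_r)² + 2a·d) = −5.821 + √(33.884 + 38.81) = 2.7051 m/s.

Maximum speed ≈ 3 m/s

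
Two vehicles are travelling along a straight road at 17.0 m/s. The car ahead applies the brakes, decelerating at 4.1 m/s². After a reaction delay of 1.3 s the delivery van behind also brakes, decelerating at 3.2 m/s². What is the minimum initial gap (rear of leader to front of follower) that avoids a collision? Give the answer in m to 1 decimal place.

Leader travels v²/(2a_L) = 289.000 / 8.200 = 35.244 m before stopping.
Follower covers v·t_r = 17.0000 × 1.3 = 22.100 m while reacting, then v²/(2a_F) = 289.000 / 6.400 = 45.156 m while braking, for a total of 22.100 + 45.156 = 67.256 m.
Since a_F ≤ a_L and the follower starts braking later, the follower is never slower than the leader, so the closest approach is when both have stopped.
Minimum gap = 67.256 − 35.244 = 32.012 m.

Minimum gap ≈ 32.0 m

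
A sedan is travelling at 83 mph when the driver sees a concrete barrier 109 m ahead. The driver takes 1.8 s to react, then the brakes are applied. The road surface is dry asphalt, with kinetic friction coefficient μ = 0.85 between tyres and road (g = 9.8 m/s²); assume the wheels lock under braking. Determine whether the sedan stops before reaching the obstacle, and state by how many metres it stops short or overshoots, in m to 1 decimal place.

No — it overshoots by 40.4 m

83 mph × 0.44704 = 37.1043 m/s.
a = μg = 0.85 × 9.8 = 8.330 m/s².
Reaction distance = 37.1043 × 1.8 = 66.788 m.
Braking distance = v²/(2a) = 1376.729 / 16.660 = 82.637 m.
Total stopping distance = 66.788 + 82.637 = 149.425 m, vs 109 m available — it cannot stop in time and overshoots by 149.425 − 109 = 40.425 m.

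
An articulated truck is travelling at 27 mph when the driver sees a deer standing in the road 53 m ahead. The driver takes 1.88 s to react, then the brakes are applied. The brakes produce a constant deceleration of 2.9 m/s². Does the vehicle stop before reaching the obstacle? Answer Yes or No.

27 mph × 0.44704 = 12.0701 m/s.
Reaction distance = 12.0701 × 1.88 = 22.692 m.
Braking distance = v²/(2a) = 145.687 / 5.800 = 25.118 m.
Total stopping distance = 22.692 + 25.118 = 47.810 m, vs 53 m available — it stops with 53 − 47.810 = 5.190 m to spare.

Yes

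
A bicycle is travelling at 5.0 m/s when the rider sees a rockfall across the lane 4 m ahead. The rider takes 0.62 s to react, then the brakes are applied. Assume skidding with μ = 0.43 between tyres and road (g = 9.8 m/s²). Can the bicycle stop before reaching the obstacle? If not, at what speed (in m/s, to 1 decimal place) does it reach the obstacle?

a = μg = 0.43 × 9.8 = 4.214 m/s².
Reaction distance = 5.0000 × 0.62 = 3.100 m.
Braking distance needed to stop: v²/(2a) = 25.000 / 8.428 = 2.966 m, so total needed = 3.100 + 2.966 = 6.066 m > 4 m — it cannot stop.
Distance remaining when braking begins: 4 − 3.100 = 0.900 m.
v² = v₀² − 2a·d = 25.000 − 2 × 4.214 × 0.900 = 17.415 m²/s².
v = √17.415 = 4.173 m/s.

No — it strikes the obstacle at 4.2 m/s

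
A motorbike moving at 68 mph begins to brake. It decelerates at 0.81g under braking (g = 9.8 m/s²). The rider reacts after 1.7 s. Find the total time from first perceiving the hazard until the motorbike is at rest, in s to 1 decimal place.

Total time ≈ 5.5 s

68 mph × 0.44704 = 30.3987 m/s.
a = 0.81 × 9.8 = 7.938 m/s².
Braking time = v/a = 30.3987 / 7.938 = 3.830 s.
Total = 1.7 + 3.830 = 5.530 s.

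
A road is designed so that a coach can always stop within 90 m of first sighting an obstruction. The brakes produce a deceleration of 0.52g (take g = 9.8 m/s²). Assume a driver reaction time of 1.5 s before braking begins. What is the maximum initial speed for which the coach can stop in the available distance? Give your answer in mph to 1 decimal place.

a = 0.52 × 9.8 = 5.096 m/s².
Stopping distance: v·t_r + v²/(2a) = 90 with t_r = 1.5 s and a = 5.096 m/s².
So v² + 15.288 v − 917.28 = 0.
Positive root: v = −a·t_r + √((a·t_r)² + 2a·d) = −7.644 + √(58.431 + 917.28) = 23.5924 m/s.
23.5924 m/s ÷ 0.44704 = 52.775 mph.

Maximum speed ≈ 52.8 mph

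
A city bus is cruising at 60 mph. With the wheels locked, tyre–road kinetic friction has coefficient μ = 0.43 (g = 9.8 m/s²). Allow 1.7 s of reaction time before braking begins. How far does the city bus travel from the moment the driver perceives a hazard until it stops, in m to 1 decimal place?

60 mph × 0.44704 = 26.8224 m/s.
a = μg = 0.43 × 9.8 = 4.214 m/s².
Reaction distance = v·t_r = 26.8224 × 1.7 = 45.598 m.
Braking distance = v²/(2a) = 26.8224² / (2 × 4.214) = 719.441 / 8.428 = 85.363 m.
Total = 45.598 + 85.363 = 130.961 m.

Total stopping distance ≈ 131.0 m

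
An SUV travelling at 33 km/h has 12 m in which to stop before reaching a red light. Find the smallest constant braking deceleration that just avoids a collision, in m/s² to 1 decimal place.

33 km/h ÷ 3.6 = 9.1667 m/s.
v² = 2a·d ⇒ a = v²/(2d) = 9.1667² / (2 × 12.000) = 84.028 / 24.000 = 3.5012 m/s².

Required deceleration ≈ 3.5 m/s²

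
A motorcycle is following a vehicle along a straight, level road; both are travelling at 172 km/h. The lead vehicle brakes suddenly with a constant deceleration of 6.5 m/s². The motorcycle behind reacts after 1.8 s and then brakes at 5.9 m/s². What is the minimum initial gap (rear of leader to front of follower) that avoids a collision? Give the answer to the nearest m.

Minimum gap ≈ 104 m

172 km/h ÷ 3.6 = 47.7778 m/s.
Leader travels v²/(2a_L) = 2282.718 / 13.000 = 175.594 m before stopping.
Follower covers v·t_r = 47.7778 × 1.8 = 86.000 m while reacting, then v²/(2a_F) = 2282.718 / 11.800 = 193.451 m while braking, for a total of 86.000 + 193.451 = 279.451 m.
Since a_F ≤ a_L and the follower starts braking later, the follower is never slower than the leader, so the closest approach is when both have stopped.
Minimum gap = 279.451 − 175.594 = 103.857 m.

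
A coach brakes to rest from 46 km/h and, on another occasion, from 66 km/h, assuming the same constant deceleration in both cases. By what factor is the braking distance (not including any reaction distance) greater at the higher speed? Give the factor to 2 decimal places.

Factor ≈ 2.06

Braking distance d = v²/(2a), so with a fixed, d ∝ v².
Factor = (66/46)² = 1.4348² = 2.0587.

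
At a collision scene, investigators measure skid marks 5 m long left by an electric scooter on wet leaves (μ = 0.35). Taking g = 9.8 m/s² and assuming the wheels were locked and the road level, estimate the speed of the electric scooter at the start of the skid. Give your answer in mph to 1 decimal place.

Initial speed ≈ 13.1 mph

Deceleration a = μg = 0.35 × 9.8 = 3.430 m/s².
v = √(2a·d) = √(2 × 3.430 × 5) = √34.300 = 5.8566 m/s.
= 5.8566 ÷ 0.44704 = 13.101 mph.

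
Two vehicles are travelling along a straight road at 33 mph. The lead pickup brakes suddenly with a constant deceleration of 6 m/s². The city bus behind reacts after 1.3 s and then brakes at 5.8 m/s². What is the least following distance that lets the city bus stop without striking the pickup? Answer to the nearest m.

Minimum gap ≈ 20 m

33 mph × 0.44704 = 14.7523 m/s.
Leader travels v²/(2a_L) = 217.630 / 12.000 = 18.136 m before stopping.
Follower covers v·t_r = 14.7523 × 1.3 = 19.178 m while reacting, then v²/(2a_F) = 217.630 / 11.600 = 18.761 m while braking, for a total of 19.178 + 18.761 = 37.939 m.
Since a_F ≤ a_L and the follower starts braking later, the follower is never slower than the leader, so the closest approach is when both have stopped.
Minimum gap = 37.939 − 18.136 = 19.803 m.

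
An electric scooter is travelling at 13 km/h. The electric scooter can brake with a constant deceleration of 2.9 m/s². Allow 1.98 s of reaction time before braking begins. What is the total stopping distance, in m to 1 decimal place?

13 km/h ÷ 3.6 = 3.6111 m/s.
Reaction distance = v·t_r = 3.6111 × 1.98 = 7.150 m.
Braking distance = v²/(2a) = 3.6111² / (2 × 2.900) = 13.040 / 5.800 = 2.248 m.
Total = 7.150 + 2.248 = 9.398 m.

Total stopping distance ≈ 9.4 m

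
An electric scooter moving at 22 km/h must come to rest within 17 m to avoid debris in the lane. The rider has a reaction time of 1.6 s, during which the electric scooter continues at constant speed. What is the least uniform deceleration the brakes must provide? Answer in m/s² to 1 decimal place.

Required deceleration ≈ 2.6 m/s²

22 km/h ÷ 3.6 = 6.1111 m/s.
Distance covered during reaction = 6.1111 × 1.6 = 9.778 m.
Distance available for braking: 17 − 9.778 = 7.222 m.
v² = 2a·d ⇒ a = v²/(2d) = 6.1111² / (2 × 7.222) = 37.346 / 14.444 = 2.5856 m/s².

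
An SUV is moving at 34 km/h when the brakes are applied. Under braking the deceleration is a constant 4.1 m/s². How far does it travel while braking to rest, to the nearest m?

Braking distance ≈ 11 m

34 km/h ÷ 3.6 = 9.4444 m/s.
Braking distance = v²/(2a) = 9.4444² / (2 × 4.100) = 89.197 / 8.200 = 10.878 m.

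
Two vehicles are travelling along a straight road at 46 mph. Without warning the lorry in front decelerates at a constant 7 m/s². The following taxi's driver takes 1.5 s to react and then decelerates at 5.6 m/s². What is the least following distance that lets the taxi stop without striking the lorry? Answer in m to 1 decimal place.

Minimum gap ≈ 38.4 m

46 mph × 0.44704 = 20.5638 m/s.
Leader travels v²/(2a_L) = 422.870 / 14.000 = 30.205 m before stopping.
Follower covers v·t_r = 20.5638 × 1.5 = 30.846 m while reacting, then v²/(2a_F) = 422.870 / 11.200 = 37.756 m while braking, for a total of 30.846 + 37.756 = 68.602 m.
Since a_F ≤ a_L and the follower starts braking later, the follower is never slower than the leader, so the closest approach is when both have stopped.
Minimum gap = 68.602 − 30.205 = 38.397 m.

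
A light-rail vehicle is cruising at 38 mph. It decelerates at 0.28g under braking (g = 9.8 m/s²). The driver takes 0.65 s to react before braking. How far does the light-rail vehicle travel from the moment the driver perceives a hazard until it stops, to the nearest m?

38 mph × 0.44704 = 16.9875 m/s.
a = 0.28 × 9.8 = 2.744 m/s².
Reaction distance = v·t_r = 16.9875 × 0.65 = 11.042 m.
Braking distance = v²/(2a) = 16.9875² / (2 × 2.744) = 288.575 / 5.488 = 52.583 m.
Total = 11.042 + 52.583 = 63.625 m.

Total stopping distance ≈ 64 m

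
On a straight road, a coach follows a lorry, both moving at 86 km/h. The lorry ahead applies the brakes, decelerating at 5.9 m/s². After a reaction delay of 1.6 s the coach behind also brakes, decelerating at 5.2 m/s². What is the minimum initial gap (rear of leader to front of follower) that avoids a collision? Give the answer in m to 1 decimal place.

Minimum gap ≈ 44.7 m

86 km/h ÷ 3.6 = 23.8889 m/s.
Leader travels v²/(2a_L) = 570.680 / 11.800 = 48.363 m before stopping.
Follower covers v·t_r = 23.8889 × 1.6 = 38.222 m while reacting, then v²/(2a_F) = 570.680 / 10.400 = 54.873 m while braking, for a total of 38.222 + 54.873 = 93.095 m.
Since a_F ≤ a_L and the follower starts braking later, the follower is never slower than the leader, so the closest approach is when both have stopped.
Minimum gap = 93.095 − 48.363 = 44.732 m.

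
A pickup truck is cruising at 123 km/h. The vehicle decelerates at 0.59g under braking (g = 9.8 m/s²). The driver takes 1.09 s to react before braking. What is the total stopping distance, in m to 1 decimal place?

Total stopping distance ≈ 138.2 m

123 km/h ÷ 3.6 = 34.1667 m/s.
a = 0.59 × 9.8 = 5.782 m/s².
Reaction distance = v·t_r = 34.1667 × 1.09 = 37.242 m.
Braking distance = v²/(2a) = 34.1667² / (2 × 5.782) = 1167.363 / 11.564 = 100.948 m.
Total = 37.242 + 100.948 = 138.190 m.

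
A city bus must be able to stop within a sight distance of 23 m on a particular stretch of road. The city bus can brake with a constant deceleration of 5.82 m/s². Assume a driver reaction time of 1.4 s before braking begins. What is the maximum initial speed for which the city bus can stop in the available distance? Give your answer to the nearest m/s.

Maximum speed ≈ 10 m/s

Stopping distance: v·t_r + v²/(2a) = 23 with t_r = 1.4 s and a = 5.820 m/s².
So v² + 16.296 v − 267.72 = 0.
Positive root: v = −a·t_r + √((a·t_r)² + 2a·d) = −8.148 + √(66.390 + 267.72) = 10.1307 m/s.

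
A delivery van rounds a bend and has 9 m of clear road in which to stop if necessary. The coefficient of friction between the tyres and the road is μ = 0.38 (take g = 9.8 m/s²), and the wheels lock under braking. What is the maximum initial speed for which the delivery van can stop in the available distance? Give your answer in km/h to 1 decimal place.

a = μg = 0.38 × 9.8 = 3.724 m/s².
v²/(2a) = d ⇒ v = √(2 × 3.724 × 9) = √67.03 = 8.1872 m/s.
8.1872 m/s × 3.6 = 29.474 km/h.

Maximum speed ≈ 29.5 km/h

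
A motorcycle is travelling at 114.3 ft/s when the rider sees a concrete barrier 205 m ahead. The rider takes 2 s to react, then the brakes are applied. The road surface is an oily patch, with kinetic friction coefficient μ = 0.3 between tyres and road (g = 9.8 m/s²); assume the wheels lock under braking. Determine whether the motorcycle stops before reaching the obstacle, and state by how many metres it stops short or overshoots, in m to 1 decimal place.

No — it overshoots by 71.1 m

114.3 ft/s × 0.3048 = 34.8386 m/s.
a = μg = 0.3 × 9.8 = 2.940 m/s².
Reaction distance = 34.8386 × 2 = 69.677 m.
Braking distance = v²/(2a) = 1213.728 / 5.880 = 206.416 m.
Total stopping distance = 69.677 + 206.416 = 276.093 m, vs 205 m available — it cannot stop in time and overshoots by 276.093 − 205 = 71.093 m.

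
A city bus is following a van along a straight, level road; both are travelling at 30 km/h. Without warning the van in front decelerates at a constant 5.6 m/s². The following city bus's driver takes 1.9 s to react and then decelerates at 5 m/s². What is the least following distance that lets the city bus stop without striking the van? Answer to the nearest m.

Minimum gap ≈ 17 m

30 km/h ÷ 3.6 = 8.3333 m/s.
Leader travels v²/(2a_L) = 69.444 / 11.200 = 6.200 m before stopping.
Follower covers v·t_r = 8.3333 × 1.9 = 15.833 m while reacting, then v²/(2a_F) = 69.444 / 10.000 = 6.944 m while braking, for a total of 15.833 + 6.944 = 22.777 m.
Since a_F ≤ a_L and the follower starts braking later, the follower is never slower than the leader, so the closest approach is when both have stopped.
Minimum gap = 22.777 − 6.200 = 16.577 m.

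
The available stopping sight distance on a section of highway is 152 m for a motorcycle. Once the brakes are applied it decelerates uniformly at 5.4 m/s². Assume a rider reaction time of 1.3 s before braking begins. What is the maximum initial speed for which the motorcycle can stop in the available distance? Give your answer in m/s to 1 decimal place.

Stopping distance: v·t_r + v²/(2a) = 152 with t_r = 1.3 s and a = 5.400 m/s².
So v² + 14.040 v − 1641.60 = 0.
Positive root: v = −a·t_r + √((a·t_r)² + 2a·d) = −7.020 + √(49.280 + 1641.60) = 34.1003 m/s.

Maximum speed ≈ 34.1 m/s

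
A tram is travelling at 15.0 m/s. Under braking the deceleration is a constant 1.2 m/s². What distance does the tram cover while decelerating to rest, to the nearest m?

Braking distance ≈ 94 m

Braking distance = v²/(2a) = 15.0000² / (2 × 1.200) = 225.000 / 2.400 = 93.750 m.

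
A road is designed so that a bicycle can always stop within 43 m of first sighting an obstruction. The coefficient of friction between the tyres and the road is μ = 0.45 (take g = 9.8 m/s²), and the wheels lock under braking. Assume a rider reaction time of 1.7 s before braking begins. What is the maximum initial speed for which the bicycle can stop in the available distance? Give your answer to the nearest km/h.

a = μg = 0.45 × 9.8 = 4.410 m/s².
Stopping distance: v·t_r + v²/(2a) = 43 with t_r = 1.7 s and a = 4.410 m/s².
So v² + 14.994 v − 379.26 = 0.
Positive root: v = −a·t_r + √((a·t_r)² + 2a·d) = −7.497 + √(56.205 + 379.26) = 13.3708 m/s.
13.3708 m/s × 3.6 = 48.135 km/h.

Maximum speed ≈ 48 km/h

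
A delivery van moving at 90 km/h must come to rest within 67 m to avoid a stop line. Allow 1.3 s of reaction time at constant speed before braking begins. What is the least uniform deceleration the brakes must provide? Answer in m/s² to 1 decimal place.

Required deceleration ≈ 9.1 m/s²

90 km/h ÷ 3.6 = 25.0000 m/s.
Distance covered during reaction = 25.0000 × 1.3 = 32.500 m.
Distance available for braking: 67 − 32.500 = 34.500 m.
v² = 2a·d ⇒ a = v²/(2d) = 25.0000² / (2 × 34.500) = 625.000 / 69.000 = 9.0580 m/s².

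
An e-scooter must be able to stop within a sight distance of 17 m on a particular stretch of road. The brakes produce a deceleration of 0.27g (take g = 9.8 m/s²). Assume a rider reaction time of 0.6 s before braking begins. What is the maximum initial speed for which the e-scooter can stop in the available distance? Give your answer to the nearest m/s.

a = 0.27 × 9.8 = 2.646 m/s².
Stopping distance: v·t_r + v²/(2a) = 17 with t_r = 0.6 s and a = 2.646 m/s².
So v² + 3.175 v − 89.96 = 0.
Positive root: v = −a·t_r + √((a·t_r)² + 2a·d) = −1.588 + √(2.522 + 89.96) = 8.0288 m/s.

Maximum speed ≈ 8 m/s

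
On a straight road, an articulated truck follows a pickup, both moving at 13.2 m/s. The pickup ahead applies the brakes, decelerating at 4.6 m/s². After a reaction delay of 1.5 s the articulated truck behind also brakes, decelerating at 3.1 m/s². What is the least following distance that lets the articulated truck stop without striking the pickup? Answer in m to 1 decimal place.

Minimum gap ≈ 29.0 m

Leader travels v²/(2a_L) = 174.240 / 9.200 = 18.939 m before stopping.
Follower covers v·t_r = 13.2000 × 1.5 = 19.800 m while reacting, then v²/(2a_F) = 174.240 / 6.200 = 28.103 m while braking, for a total of 19.800 + 28.103 = 47.903 m.
Since a_F ≤ a_L and the follower starts braking later, the follower is never slower than the leader, so the closest approach is when both have stopped.
Minimum gap = 47.903 − 18.939 = 28.964 m.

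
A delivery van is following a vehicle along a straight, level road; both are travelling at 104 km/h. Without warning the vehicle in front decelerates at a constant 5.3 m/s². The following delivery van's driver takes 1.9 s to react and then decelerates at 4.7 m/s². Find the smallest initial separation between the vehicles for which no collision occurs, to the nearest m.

Minimum gap ≈ 65 m

104 km/h ÷ 3.6 = 28.8889 m/s.
Leader travels v²/(2a_L) = 834.569 / 10.600 = 78.733 m before stopping.
Follower covers v·t_r = 28.8889 × 1.9 = 54.889 m while reacting, then v²/(2a_F) = 834.569 / 9.400 = 88.784 m while braking, for a total of 54.889 + 88.784 = 143.673 m.
Since a_F ≤ a_L and the follower starts braking later, the follower is never slower than the leader, so the closest approach is when both have stopped.
Minimum gap = 143.673 − 78.733 = 64.940 m.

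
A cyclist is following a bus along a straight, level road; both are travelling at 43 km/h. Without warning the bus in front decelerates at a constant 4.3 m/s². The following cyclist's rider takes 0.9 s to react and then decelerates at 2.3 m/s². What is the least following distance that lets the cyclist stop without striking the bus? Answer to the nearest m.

43 km/h ÷ 3.6 = 11.9444 m/s.
Leader travels v²/(2a_L) = 142.669 / 8.600 = 16.589 m before stopping.
Follower covers v·t_r = 11.9444 × 0.9 = 10.750 m while reacting, then v²/(2a_F) = 142.669 / 4.600 = 31.015 m while braking, for a total of 10.750 + 31.015 = 41.765 m.
Since a_F ≤ a_L and the follower starts braking later, the follower is never slower than the leader, so the closest approach is when both have stopped.
Minimum gap = 41.765 − 16.589 = 25.176 m.

Minimum gap ≈ 25 m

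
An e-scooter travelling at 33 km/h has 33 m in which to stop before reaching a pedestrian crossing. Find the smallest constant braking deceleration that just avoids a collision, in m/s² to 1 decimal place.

Required deceleration ≈ 1.3 m/s²

33 km/h ÷ 3.6 = 9.1667 m/s.
v² = 2a·d ⇒ a = v²/(2d) = 9.1667² / (2 × 33.000) = 84.028 / 66.000 = 1.2732 m/s².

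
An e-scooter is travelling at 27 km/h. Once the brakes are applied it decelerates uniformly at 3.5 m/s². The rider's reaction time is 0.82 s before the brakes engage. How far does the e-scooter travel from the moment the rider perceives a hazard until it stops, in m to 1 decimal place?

27 km/h ÷ 3.6 = 7.5000 m/s.
Reaction distance = v·t_r = 7.5000 × 0.82 = 6.150 m.
Braking distance = v²/(2a) = 7.5000² / (2 × 3.500) = 56.250 / 7.000 = 8.036 m.
Total = 6.150 + 8.036 = 14.186 m.

Total stopping distance ≈ 14.2 m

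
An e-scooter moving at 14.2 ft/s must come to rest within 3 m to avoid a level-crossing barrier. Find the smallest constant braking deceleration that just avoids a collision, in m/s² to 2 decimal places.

Required deceleration ≈ 3.12 m/s²

14.2 ft/s × 0.3048 = 4.3282 m/s.
v² = 2a·d ⇒ a = v²/(2d) = 4.3282² / (2 × 3.000) = 18.733 / 6.000 = 3.1222 m/s².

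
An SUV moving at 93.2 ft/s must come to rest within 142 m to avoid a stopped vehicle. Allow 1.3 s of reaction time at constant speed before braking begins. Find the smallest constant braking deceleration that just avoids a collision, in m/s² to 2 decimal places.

Required deceleration ≈ 3.84 m/s²

93.2 ft/s × 0.3048 = 28.4074 m/s.
Distance covered during reaction = 28.4074 × 1.3 = 36.930 m.
Distance available for braking: 142 − 36.930 = 105.070 m.
v² = 2a·d ⇒ a = v²/(2d) = 28.4074² / (2 × 105.070) = 806.980 / 210.140 = 3.8402 m/s².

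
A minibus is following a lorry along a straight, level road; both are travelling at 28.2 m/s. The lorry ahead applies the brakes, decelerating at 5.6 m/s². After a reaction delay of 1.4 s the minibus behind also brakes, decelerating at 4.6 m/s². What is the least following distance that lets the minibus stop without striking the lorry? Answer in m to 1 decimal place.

Leader travels v²/(2a_L) = 795.240 / 11.200 = 71.004 m before stopping.
Follower covers v·t_r = 28.2000 × 1.4 = 39.480 m while reacting, then v²/(2a_F) = 795.240 / 9.200 = 86.439 m while braking, for a total of 39.480 + 86.439 = 125.919 m.
Since a_F ≤ a_L and the follower starts braking later, the follower is never slower than the leader, so the closest approach is when both have stopped.
Minimum gap = 125.919 − 71.004 = 54.915 m.

Minimum gap ≈ 54.9 m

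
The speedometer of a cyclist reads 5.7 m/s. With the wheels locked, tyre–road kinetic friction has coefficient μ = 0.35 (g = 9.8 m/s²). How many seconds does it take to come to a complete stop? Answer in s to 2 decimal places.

a = μg = 0.35 × 9.8 = 3.430 m/s².
Braking time = v/a = 5.7000 / 3.430 = 1.662 s.

Braking time ≈ 1.66 s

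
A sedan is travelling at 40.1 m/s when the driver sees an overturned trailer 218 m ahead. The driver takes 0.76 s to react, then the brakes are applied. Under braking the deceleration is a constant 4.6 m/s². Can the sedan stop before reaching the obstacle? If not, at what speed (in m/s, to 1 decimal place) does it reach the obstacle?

Reaction distance = 40.1000 × 0.76 = 30.476 m.
Braking distance = v²/(2a) = 1608.010 / 9.200 = 174.784 m.
Total stopping distance = 30.476 + 174.784 = 205.260 m, vs 218 m available — it stops with 218 − 205.260 = 12.740 m to spare.

Yes — it stops about 12.7 m short of the obstacle, so it never reaches it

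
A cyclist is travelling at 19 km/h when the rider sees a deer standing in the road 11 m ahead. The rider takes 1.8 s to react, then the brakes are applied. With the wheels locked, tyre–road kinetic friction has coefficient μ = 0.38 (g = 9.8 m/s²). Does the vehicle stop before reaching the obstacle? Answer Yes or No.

No

19 km/h ÷ 3.6 = 5.2778 m/s.
a = μg = 0.38 × 9.8 = 3.724 m/s².
Reaction distance = 5.2778 × 1.8 = 9.500 m.
Braking distance = v²/(2a) = 27.855 / 7.448 = 3.740 m.
Total stopping distance = 9.500 + 3.740 = 13.240 m, vs 11 m available — it cannot stop in time and overshoots by 13.240 − 11 = 2.240 m.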